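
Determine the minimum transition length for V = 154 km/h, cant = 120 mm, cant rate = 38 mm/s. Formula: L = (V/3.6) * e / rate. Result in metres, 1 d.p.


Convert speed: V = 154 / 3.6 = 42.7778 m/s
L = 42.7778 * 120 / 38
L = 5133.3333 / 38
L = 135.1 m

135.1


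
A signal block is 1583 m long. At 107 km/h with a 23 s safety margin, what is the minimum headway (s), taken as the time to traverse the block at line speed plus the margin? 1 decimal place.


V = 107 / 3.6 = 29.7222 m/s
Block traversal time = 1583 / 29.7222 = 53.2598 s
Headway = 53.2598 + 23
Headway = 76.3 s

76.3


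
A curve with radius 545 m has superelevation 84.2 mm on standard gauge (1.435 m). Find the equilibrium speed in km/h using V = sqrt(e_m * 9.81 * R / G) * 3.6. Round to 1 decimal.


Convert cant: e = 84.2 mm = 0.0842 m
V_ms = sqrt(0.0842 * 9.81 * 545 / 1.435)
V_ms = sqrt(313.708077) = 17.7118 m/s
V = 17.7118 * 3.6 = 63.8 km/h

63.8


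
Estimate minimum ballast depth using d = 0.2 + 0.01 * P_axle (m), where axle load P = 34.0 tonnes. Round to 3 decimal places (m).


d = 0.2 + 0.01 * 34.0
d = 0.2 + 0.34
d = 0.540 m

0.540


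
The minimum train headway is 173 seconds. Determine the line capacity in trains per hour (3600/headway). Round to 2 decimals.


Capacity = 3600 / headway
Capacity = 3600 / 173
Capacity = 20.81 trains/hour

20.81


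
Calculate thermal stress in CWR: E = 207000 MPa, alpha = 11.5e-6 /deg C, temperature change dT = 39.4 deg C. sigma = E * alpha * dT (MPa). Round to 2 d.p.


sigma = E * alpha * dT
sigma = 207000 * 11.5e-6 * 39.4
sigma = 2.3805 * 39.4
sigma = 93.79 MPa

93.79


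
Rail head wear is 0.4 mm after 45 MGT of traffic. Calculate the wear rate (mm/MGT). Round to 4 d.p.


Wear rate = total wear / cumulative tonnage
Rate = 0.4 / 45
Rate = 0.0089 mm/MGT

0.0089


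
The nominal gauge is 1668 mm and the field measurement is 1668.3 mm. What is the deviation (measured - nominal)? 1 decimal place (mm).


Deviation = measured - nominal
Deviation = 1668.3 - 1668
Deviation = 0.3 mm

0.3


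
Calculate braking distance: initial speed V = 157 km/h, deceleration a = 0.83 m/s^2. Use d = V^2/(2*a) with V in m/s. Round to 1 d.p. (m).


Convert speed: V = 157 / 3.6 = 43.6111 m/s
V^2 = 1901.929
d = 1901.929 / (2 * 0.83)
d = 1901.929 / 1.66
d = 1145.7 m

1145.7


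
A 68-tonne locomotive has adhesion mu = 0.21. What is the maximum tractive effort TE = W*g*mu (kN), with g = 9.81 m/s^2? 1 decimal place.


TE_max = W * g * mu
TE_max = 68 * 9.81 * 0.21
TE_max = 667.08 * 0.21
TE_max = 140.1 kN

140.1


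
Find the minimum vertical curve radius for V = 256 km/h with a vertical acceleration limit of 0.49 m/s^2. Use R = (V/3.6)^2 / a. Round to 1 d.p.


Convert speed: V = 256 / 3.6 = 71.1111 m/s
V^2 = 5056.7901 m^2/s^2
R_v = 5056.7901 / 0.49
R_v = 10320.0 m

10320.0


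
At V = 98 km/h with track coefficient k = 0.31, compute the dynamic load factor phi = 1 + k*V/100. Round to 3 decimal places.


phi = 1 + k * V / 100
phi = 1 + 0.31 * 98 / 100
phi = 1 + 0.3038
phi = 1.304

1.304


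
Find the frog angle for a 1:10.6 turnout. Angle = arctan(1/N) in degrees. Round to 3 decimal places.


1/N = 1/10.6 = 0.09434
angle = arctan(0.09434) = 0.094061 rad
angle = 0.094061 * 180/pi = 5.389 degrees

5.389


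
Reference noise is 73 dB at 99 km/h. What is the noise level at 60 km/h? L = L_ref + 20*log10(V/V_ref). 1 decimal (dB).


V/V_ref = 60 / 99 = 0.606061
log10(0.606061) = -0.217484
20 * -0.217484 = -4.3497
L = 73 + -4.3497 = 68.7 dB

68.7


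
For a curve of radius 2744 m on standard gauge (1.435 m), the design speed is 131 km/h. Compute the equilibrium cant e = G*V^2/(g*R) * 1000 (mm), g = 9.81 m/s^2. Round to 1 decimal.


Convert speed: V = 131 / 3.6 = 36.3889 m/s
Apply formula: e = 1.435 * 36.3889^2 / (9.81 * 2744)
e = 1.435 * 1324.1512 / 26918.64
e = 0.070589 m = 70.6 mm

70.6


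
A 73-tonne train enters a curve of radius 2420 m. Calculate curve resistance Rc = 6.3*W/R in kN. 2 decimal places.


Rc = 6.3 * W / R
Rc = 6.3 * 73 / 2420
Rc = 459.9 / 2420
Rc = 0.19 kN

0.19


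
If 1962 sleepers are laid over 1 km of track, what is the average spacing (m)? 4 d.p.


Spacing = 1000 m / number of sleepers
Spacing = 1000 / 1962
Spacing = 0.5097 m

0.5097


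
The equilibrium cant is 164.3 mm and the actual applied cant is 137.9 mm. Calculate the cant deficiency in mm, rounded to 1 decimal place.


Cant deficiency = equilibrium cant - actual cant
CD = 164.3 - 137.9
CD = 26.4 mm

26.4


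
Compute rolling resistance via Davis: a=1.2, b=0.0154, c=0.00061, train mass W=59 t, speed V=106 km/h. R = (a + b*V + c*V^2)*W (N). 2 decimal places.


b*V = 0.0154 * 106 = 1.6324
c*V^2 = 0.00061 * 11236 = 6.85396
R_per_t = 1.2 + 1.6324 + 6.85396 = 9.68636 N/t
R_total = 9.68636 * 59 = 571.50 N

571.50


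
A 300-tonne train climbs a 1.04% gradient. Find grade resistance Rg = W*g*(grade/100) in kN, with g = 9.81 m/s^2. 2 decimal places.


Rg = W * 9.81 * grade / 100
Rg = 300 * 9.81 * 1.04 / 100
Rg = 2943.0 * 0.0104
Rg = 30.61 kN

30.61


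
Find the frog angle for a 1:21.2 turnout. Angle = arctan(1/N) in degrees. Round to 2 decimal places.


1/N = 1/21.2 = 0.04717
angle = arctan(0.04717) = 0.047135 rad
angle = 0.047135 * 180/pi = 2.70 degrees

2.70


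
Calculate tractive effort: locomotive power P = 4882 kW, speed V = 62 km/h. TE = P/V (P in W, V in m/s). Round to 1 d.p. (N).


Convert: P = 4882 kW = 4882000 W
V = 62 / 3.6 = 17.2222 m/s
TE = 4882000 / 17.2222
TE = 283471.0 N

283471.0


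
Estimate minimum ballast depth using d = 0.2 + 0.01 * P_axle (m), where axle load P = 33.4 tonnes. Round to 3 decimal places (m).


d = 0.2 + 0.01 * 33.4
d = 0.2 + 0.334
d = 0.534 m

0.534


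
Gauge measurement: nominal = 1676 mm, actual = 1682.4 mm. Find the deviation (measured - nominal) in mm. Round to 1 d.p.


Deviation = measured - nominal
Deviation = 1682.4 - 1676
Deviation = 6.4 mm

6.4


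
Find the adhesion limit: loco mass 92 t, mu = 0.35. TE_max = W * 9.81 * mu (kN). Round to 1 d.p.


TE_max = W * g * mu
TE_max = 92 * 9.81 * 0.35
TE_max = 902.52 * 0.35
TE_max = 315.9 kN

315.9


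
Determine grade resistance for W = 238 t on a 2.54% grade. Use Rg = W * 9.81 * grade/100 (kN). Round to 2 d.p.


Rg = W * 9.81 * grade / 100
Rg = 238 * 9.81 * 2.54 / 100
Rg = 2334.78 * 0.0254
Rg = 59.30 kN

59.30


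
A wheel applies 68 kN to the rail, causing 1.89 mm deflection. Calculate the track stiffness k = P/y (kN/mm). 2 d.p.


Track stiffness k = P / y
k = 68 / 1.89
k = 35.98 kN/mm

35.98


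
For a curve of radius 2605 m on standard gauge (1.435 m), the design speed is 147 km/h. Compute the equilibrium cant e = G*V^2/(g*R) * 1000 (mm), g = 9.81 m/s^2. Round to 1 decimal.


Convert speed: V = 147 / 3.6 = 40.8333 m/s
Apply formula: e = 1.435 * 40.8333^2 / (9.81 * 2605)
e = 1.435 * 1667.3611 / 25555.05
e = 0.093628 m = 93.6 mm

93.6


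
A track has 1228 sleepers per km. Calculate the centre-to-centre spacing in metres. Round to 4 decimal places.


Spacing = 1000 m / number of sleepers
Spacing = 1000 / 1228
Spacing = 0.8143 m

0.8143


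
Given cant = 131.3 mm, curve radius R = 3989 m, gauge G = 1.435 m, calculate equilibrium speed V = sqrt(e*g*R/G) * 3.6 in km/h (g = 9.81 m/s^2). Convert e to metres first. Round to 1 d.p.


Convert cant: e = 131.3 mm = 0.1313 m
V_ms = sqrt(0.1313 * 9.81 * 3989 / 1.435)
V_ms = sqrt(3580.518061) = 59.8374 m/s
V = 59.8374 * 3.6 = 215.4 km/h

215.4


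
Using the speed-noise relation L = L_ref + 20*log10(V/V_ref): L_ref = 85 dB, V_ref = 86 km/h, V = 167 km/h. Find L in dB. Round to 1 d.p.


V/V_ref = 167 / 86 = 1.94186
log10(1.94186) = 0.288218
20 * 0.288218 = 5.7644
L = 85 + 5.7644 = 90.8 dB

90.8


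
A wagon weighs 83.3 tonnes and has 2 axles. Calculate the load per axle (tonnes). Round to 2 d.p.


Load per axle = total weight / number of axles
Load = 83.3 / 2
Load = 41.65 tonnes

41.65


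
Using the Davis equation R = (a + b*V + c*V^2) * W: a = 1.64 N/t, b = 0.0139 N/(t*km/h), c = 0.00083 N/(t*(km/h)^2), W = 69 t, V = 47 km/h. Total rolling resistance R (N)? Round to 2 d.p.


b*V = 0.0139 * 47 = 0.6533
c*V^2 = 0.00083 * 2209 = 1.83347
R_per_t = 1.64 + 0.6533 + 1.83347 = 4.12677 N/t
R_total = 4.12677 * 69 = 284.75 N

284.75


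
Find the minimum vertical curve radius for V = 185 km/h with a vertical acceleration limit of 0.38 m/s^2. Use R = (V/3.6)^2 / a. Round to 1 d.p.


Convert speed: V = 185 / 3.6 = 51.3889 m/s
V^2 = 2640.8179 m^2/s^2
R_v = 2640.8179 / 0.38
R_v = 6949.5 m

6949.5


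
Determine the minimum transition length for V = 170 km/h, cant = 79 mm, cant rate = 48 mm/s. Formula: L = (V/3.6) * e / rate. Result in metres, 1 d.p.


Convert speed: V = 170 / 3.6 = 47.2222 m/s
L = 47.2222 * 79 / 48
L = 3730.5556 / 48
L = 77.7 m

77.7


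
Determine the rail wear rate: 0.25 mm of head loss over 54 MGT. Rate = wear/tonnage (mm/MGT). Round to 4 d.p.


Wear rate = total wear / cumulative tonnage
Rate = 0.25 / 54
Rate = 0.0046 mm/MGT

0.0046


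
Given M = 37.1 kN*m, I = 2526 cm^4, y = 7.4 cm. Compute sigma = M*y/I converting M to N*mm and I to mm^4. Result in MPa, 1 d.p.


Convert units:
M = 37.1 kN*m = 37100000 N*mm
y = 7.4 cm = 74 mm
I = 2526 cm^4 = 25260000 mm^4
sigma = 37100000 * 74 / 25260000
sigma = 108.7 MPa

108.7


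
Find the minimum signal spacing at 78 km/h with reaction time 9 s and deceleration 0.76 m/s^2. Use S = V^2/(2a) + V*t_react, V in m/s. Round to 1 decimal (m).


V = 78 / 3.6 = 21.6667 m/s
Braking distance = 21.6667^2 / (2*0.76) = 308.845 m
Sighting distance = 21.6667 * 9 = 195.0 m
S = 308.845 + 195.0 = 503.8 m

503.8


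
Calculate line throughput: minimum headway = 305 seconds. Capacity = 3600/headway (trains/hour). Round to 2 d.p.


Capacity = 3600 / headway
Capacity = 3600 / 305
Capacity = 11.80 trains/hour

11.80


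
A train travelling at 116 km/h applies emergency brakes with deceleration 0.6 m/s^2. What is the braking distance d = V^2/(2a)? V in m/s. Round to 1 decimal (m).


Convert speed: V = 116 / 3.6 = 32.2222 m/s
V^2 = 1038.2716
d = 1038.2716 / (2 * 0.6)
d = 1038.2716 / 1.2
d = 865.2 m

865.2


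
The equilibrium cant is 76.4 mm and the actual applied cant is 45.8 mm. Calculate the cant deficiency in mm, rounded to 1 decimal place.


Cant deficiency = equilibrium cant - actual cant
CD = 76.4 - 45.8
CD = 30.6 mm

30.6


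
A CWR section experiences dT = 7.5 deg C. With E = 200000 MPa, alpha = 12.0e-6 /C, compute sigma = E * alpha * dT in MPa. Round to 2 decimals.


sigma = E * alpha * dT
sigma = 200000 * 12.0e-6 * 7.5
sigma = 2.4 * 7.5
sigma = 18.00 MPa

18.00


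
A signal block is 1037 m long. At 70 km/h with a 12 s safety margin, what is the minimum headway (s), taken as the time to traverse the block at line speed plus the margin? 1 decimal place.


V = 70 / 3.6 = 19.4444 m/s
Block traversal time = 1037 / 19.4444 = 53.3314 s
Headway = 53.3314 + 12
Headway = 65.3 s

65.3


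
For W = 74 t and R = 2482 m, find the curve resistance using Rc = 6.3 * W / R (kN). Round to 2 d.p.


Rc = 6.3 * W / R
Rc = 6.3 * 74 / 2482
Rc = 466.2 / 2482
Rc = 0.19 kN

0.19


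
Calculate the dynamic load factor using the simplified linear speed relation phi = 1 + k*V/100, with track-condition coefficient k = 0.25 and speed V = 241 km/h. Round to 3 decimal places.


phi = 1 + k * V / 100
phi = 1 + 0.25 * 241 / 100
phi = 1 + 0.6025
phi = 1.603

1.603


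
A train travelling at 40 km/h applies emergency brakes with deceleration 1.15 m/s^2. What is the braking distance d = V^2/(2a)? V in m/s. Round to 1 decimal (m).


Convert speed: V = 40 / 3.6 = 11.1111 m/s
V^2 = 123.4568
d = 123.4568 / (2 * 1.15)
d = 123.4568 / 2.3
d = 53.7 m

53.7


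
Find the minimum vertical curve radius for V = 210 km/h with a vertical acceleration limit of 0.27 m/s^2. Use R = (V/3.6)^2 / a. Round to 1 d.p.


Convert speed: V = 210 / 3.6 = 58.3333 m/s
V^2 = 3402.7778 m^2/s^2
R_v = 3402.7778 / 0.27
R_v = 12602.9 m

12602.9


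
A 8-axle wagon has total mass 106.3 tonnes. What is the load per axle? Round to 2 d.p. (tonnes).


Load per axle = total weight / number of axles
Load = 106.3 / 8
Load = 13.29 tonnes

13.29


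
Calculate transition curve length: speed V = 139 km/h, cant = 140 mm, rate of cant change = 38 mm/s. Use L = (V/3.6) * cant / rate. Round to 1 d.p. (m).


Convert speed: V = 139 / 3.6 = 38.6111 m/s
L = 38.6111 * 140 / 38
L = 5405.5556 / 38
L = 142.3 m

142.3


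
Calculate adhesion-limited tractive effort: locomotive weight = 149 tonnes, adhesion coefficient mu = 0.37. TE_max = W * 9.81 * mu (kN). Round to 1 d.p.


TE_max = W * g * mu
TE_max = 149 * 9.81 * 0.37
TE_max = 1461.69 * 0.37
TE_max = 540.8 kN

540.8


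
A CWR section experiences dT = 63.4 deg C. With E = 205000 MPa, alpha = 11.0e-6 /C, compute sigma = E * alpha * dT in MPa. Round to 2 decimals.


sigma = E * alpha * dT
sigma = 205000 * 11.0e-6 * 63.4
sigma = 2.255 * 63.4
sigma = 142.97 MPa

142.97


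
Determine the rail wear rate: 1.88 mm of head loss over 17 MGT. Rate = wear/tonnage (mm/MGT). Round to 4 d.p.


Wear rate = total wear / cumulative tonnage
Rate = 1.88 / 17
Rate = 0.1106 mm/MGT

0.1106


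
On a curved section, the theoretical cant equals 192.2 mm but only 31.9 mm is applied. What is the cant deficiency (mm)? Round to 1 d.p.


Cant deficiency = equilibrium cant - actual cant
CD = 192.2 - 31.9
CD = 160.3 mm

160.3


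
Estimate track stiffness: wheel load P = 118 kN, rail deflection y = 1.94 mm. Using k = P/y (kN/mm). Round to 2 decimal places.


Track stiffness k = P / y
k = 118 / 1.94
k = 60.82 kN/mm

60.82


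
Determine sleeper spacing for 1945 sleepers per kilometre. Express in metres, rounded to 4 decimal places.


Spacing = 1000 m / number of sleepers
Spacing = 1000 / 1945
Spacing = 0.5141 m

0.5141


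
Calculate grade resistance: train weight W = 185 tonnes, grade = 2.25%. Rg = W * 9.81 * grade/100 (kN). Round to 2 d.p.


Rg = W * 9.81 * grade / 100
Rg = 185 * 9.81 * 2.25 / 100
Rg = 1814.85 * 0.0225
Rg = 40.83 kN

40.83


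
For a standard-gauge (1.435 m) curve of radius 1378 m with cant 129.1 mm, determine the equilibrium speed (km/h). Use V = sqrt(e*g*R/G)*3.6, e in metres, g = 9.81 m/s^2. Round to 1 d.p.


Convert cant: e = 129.1 mm = 0.1291 m
V_ms = sqrt(0.1291 * 9.81 * 1378 / 1.435)
V_ms = sqrt(1216.165183) = 34.8736 m/s
V = 34.8736 * 3.6 = 125.5 km/h

125.5


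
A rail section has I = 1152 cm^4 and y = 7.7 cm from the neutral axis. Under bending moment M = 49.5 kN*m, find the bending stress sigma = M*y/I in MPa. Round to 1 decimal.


Convert units:
M = 49.5 kN*m = 49500000 N*mm
y = 7.7 cm = 77 mm
I = 1152 cm^4 = 11520000 mm^4
sigma = 49500000 * 77 / 11520000
sigma = 330.9 MPa

330.9


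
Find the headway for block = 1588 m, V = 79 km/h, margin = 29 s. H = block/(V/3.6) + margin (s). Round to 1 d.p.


V = 79 / 3.6 = 21.9444 m/s
Block traversal time = 1588 / 21.9444 = 72.3646 s
Headway = 72.3646 + 29
Headway = 101.4 s

101.4


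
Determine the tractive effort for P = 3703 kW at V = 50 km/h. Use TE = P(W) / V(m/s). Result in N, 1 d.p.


Convert: P = 3703 kW = 3703000 W
V = 50 / 3.6 = 13.8889 m/s
TE = 3703000 / 13.8889
TE = 266616.0 N

266616.0


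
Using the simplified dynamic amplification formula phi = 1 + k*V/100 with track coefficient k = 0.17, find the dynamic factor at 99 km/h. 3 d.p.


phi = 1 + k * V / 100
phi = 1 + 0.17 * 99 / 100
phi = 1 + 0.1683
phi = 1.168

1.168


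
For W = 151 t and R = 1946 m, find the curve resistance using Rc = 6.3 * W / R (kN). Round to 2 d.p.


Rc = 6.3 * W / R
Rc = 6.3 * 151 / 1946
Rc = 951.3 / 1946
Rc = 0.49 kN

0.49


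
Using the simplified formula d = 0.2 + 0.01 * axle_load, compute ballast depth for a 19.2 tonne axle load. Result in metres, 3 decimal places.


d = 0.2 + 0.01 * 19.2
d = 0.2 + 0.192
d = 0.392 m

0.392


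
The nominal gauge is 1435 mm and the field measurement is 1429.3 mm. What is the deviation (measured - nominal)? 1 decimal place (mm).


Deviation = measured - nominal
Deviation = 1429.3 - 1435
Deviation = -5.7 mm

-5.7


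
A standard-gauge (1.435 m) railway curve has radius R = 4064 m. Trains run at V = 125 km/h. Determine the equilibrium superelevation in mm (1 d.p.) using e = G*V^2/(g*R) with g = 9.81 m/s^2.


Convert speed: V = 125 / 3.6 = 34.7222 m/s
Apply formula: e = 1.435 * 34.7222^2 / (9.81 * 4064)
e = 1.435 * 1205.6327 / 39867.84
e = 0.043395 m = 43.4 mm

43.4


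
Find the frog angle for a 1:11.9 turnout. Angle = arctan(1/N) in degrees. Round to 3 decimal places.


1/N = 1/11.9 = 0.084034
angle = arctan(0.084034) = 0.083837 rad
angle = 0.083837 * 180/pi = 4.803 degrees

4.803


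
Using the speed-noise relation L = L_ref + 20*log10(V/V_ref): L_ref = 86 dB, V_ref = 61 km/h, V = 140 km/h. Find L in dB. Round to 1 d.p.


V/V_ref = 140 / 61 = 2.295082
log10(2.295082) = 0.360798
20 * 0.360798 = 7.216
L = 86 + 7.216 = 93.2 dB

93.2


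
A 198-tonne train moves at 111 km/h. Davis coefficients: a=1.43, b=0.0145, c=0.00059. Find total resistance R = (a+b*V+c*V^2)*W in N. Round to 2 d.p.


b*V = 0.0145 * 111 = 1.6095
c*V^2 = 0.00059 * 12321 = 7.26939
R_per_t = 1.43 + 1.6095 + 7.26939 = 10.30889 N/t
R_total = 10.30889 * 198 = 2041.16 N

2041.16


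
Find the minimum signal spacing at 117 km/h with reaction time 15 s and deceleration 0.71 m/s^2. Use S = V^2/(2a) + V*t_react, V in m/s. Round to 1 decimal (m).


V = 117 / 3.6 = 32.5 m/s
Braking distance = 32.5^2 / (2*0.71) = 743.838 m
Sighting distance = 32.5 * 15 = 487.5 m
S = 743.838 + 487.5 = 1231.3 m

1231.3


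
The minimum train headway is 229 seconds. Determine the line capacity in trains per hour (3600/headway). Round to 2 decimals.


Capacity = 3600 / headway
Capacity = 3600 / 229
Capacity = 15.72 trains/hour

15.72


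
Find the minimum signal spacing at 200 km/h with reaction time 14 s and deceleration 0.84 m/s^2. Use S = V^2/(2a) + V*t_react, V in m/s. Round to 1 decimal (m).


V = 200 / 3.6 = 55.5556 m/s
Braking distance = 55.5556^2 / (2*0.84) = 1837.1546 m
Sighting distance = 55.5556 * 14 = 777.7778 m
S = 1837.1546 + 777.7778 = 2614.9 m

2614.9


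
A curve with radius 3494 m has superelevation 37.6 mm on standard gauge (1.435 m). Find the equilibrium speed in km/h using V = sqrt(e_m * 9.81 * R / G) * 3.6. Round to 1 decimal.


Convert cant: e = 37.6 mm = 0.0376 m
V_ms = sqrt(0.0376 * 9.81 * 3494 / 1.435)
V_ms = sqrt(898.106525) = 29.9684 m/s
V = 29.9684 * 3.6 = 107.9 km/h

107.9


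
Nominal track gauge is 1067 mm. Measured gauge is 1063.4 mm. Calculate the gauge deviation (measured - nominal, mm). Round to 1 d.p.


Deviation = measured - nominal
Deviation = 1063.4 - 1067
Deviation = -3.6 mm

-3.6


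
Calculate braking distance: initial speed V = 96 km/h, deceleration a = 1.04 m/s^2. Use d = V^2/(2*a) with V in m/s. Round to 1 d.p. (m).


Convert speed: V = 96 / 3.6 = 26.6667 m/s
V^2 = 711.1111
d = 711.1111 / (2 * 1.04)
d = 711.1111 / 2.08
d = 341.9 m

341.9


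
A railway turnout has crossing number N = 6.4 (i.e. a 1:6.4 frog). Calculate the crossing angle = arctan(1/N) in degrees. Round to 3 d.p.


1/N = 1/6.4 = 0.15625
angle = arctan(0.15625) = 0.154997 rad
angle = 0.154997 * 180/pi = 8.881 degrees

8.881


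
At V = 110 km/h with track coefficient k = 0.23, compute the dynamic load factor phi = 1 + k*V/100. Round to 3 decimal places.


phi = 1 + k * V / 100
phi = 1 + 0.23 * 110 / 100
phi = 1 + 0.253
phi = 1.253

1.253


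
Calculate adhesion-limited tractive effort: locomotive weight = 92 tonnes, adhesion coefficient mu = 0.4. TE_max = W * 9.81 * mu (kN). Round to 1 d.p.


TE_max = W * g * mu
TE_max = 92 * 9.81 * 0.4
TE_max = 902.52 * 0.4
TE_max = 361.0 kN

361.0


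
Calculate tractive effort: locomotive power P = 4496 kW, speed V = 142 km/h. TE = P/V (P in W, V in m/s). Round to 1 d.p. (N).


Convert: P = 4496 kW = 4496000 W
V = 142 / 3.6 = 39.4444 m/s
TE = 4496000 / 39.4444
TE = 113983.1 N

113983.1


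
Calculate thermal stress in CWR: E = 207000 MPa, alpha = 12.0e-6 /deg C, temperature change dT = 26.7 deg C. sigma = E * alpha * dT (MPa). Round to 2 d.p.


sigma = E * alpha * dT
sigma = 207000 * 12.0e-6 * 26.7
sigma = 2.484 * 26.7
sigma = 66.32 MPa

66.32


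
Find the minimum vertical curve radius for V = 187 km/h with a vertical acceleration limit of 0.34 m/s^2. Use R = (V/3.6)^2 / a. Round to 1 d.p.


Convert speed: V = 187 / 3.6 = 51.9444 m/s
V^2 = 2698.2253 m^2/s^2
R_v = 2698.2253 / 0.34
R_v = 7936.0 m

7936.0


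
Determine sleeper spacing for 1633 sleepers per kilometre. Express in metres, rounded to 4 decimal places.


Spacing = 1000 m / number of sleepers
Spacing = 1000 / 1633
Spacing = 0.6124 m

0.6124


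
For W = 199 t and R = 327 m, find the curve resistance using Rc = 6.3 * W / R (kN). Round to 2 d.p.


Rc = 6.3 * W / R
Rc = 6.3 * 199 / 327
Rc = 1253.7 / 327
Rc = 3.83 kN

3.83


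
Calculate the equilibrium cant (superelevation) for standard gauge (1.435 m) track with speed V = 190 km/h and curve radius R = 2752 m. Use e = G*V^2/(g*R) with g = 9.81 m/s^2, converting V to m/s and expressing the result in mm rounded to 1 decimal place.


Convert speed: V = 190 / 3.6 = 52.7778 m/s
Apply formula: e = 1.435 * 52.7778^2 / (9.81 * 2752)
e = 1.435 * 2785.4938 / 26997.12
e = 0.14806 m = 148.1 mm

148.1


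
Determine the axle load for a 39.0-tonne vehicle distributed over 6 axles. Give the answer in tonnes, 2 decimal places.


Load per axle = total weight / number of axles
Load = 39.0 / 6
Load = 6.50 tonnes

6.50


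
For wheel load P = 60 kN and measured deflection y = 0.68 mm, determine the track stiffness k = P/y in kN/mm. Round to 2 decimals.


Track stiffness k = P / y
k = 60 / 0.68
k = 88.24 kN/mm

88.24


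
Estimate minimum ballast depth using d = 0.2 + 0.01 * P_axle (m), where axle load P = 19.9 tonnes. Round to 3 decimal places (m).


d = 0.2 + 0.01 * 19.9
d = 0.2 + 0.199
d = 0.399 m

0.399


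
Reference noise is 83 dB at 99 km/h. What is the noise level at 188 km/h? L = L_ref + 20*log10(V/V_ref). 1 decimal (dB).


V/V_ref = 188 / 99 = 1.89899
log10(1.89899) = 0.278523
20 * 0.278523 = 5.5705
L = 83 + 5.5705 = 88.6 dB

88.6


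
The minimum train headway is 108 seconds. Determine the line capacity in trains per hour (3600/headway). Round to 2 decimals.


Capacity = 3600 / headway
Capacity = 3600 / 108
Capacity = 33.33 trains/hour

33.33


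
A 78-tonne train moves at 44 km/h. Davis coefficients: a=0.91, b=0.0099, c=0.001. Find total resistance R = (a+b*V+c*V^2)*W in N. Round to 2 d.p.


b*V = 0.0099 * 44 = 0.4356
c*V^2 = 0.001 * 1936 = 1.936
R_per_t = 0.91 + 0.4356 + 1.936 = 3.2816 N/t
R_total = 3.2816 * 78 = 255.96 N

255.96


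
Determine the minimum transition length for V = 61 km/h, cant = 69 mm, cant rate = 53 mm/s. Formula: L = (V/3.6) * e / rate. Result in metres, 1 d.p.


Convert speed: V = 61 / 3.6 = 16.9444 m/s
L = 16.9444 * 69 / 53
L = 1169.1667 / 53
L = 22.1 m

22.1


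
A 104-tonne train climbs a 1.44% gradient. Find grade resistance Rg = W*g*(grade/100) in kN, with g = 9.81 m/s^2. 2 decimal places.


Rg = W * 9.81 * grade / 100
Rg = 104 * 9.81 * 1.44 / 100
Rg = 1020.24 * 0.0144
Rg = 14.69 kN

14.69


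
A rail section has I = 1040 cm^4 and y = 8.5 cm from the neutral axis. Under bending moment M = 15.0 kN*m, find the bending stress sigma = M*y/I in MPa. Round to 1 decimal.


Convert units:
M = 15.0 kN*m = 15000000 N*mm
y = 8.5 cm = 85 mm
I = 1040 cm^4 = 10400000 mm^4
sigma = 15000000 * 85 / 10400000
sigma = 122.6 MPa

122.6


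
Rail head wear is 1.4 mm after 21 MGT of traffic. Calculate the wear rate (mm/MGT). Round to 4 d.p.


Wear rate = total wear / cumulative tonnage
Rate = 1.4 / 21
Rate = 0.0667 mm/MGT

0.0667


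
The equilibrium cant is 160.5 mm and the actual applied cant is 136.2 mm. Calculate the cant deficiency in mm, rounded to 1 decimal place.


Cant deficiency = equilibrium cant - actual cant
CD = 160.5 - 136.2
CD = 24.3 mm

24.3


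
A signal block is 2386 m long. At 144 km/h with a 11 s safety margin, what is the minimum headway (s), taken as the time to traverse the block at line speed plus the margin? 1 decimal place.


V = 144 / 3.6 = 40.0 m/s
Block traversal time = 2386 / 40.0 = 59.65 s
Headway = 59.65 + 11
Headway = 70.7 s

70.7


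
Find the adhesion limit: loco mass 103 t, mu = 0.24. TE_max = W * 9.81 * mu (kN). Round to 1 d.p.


TE_max = W * g * mu
TE_max = 103 * 9.81 * 0.24
TE_max = 1010.43 * 0.24
TE_max = 242.5 kN

242.5


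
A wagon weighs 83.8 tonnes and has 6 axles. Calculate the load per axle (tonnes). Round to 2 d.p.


Load per axle = total weight / number of axles
Load = 83.8 / 6
Load = 13.97 tonnes

13.97


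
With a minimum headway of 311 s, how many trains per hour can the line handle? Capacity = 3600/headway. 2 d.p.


Capacity = 3600 / headway
Capacity = 3600 / 311
Capacity = 11.58 trains/hour

11.58


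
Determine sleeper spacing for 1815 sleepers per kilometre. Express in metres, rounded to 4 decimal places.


Spacing = 1000 m / number of sleepers
Spacing = 1000 / 1815
Spacing = 0.5510 m

0.5510


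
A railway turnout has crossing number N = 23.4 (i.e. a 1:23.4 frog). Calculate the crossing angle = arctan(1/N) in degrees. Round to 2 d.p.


1/N = 1/23.4 = 0.042735
angle = arctan(0.042735) = 0.042709 rad
angle = 0.042709 * 180/pi = 2.45 degrees

2.45


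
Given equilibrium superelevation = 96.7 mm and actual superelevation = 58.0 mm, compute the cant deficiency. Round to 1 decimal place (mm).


Cant deficiency = equilibrium cant - actual cant
CD = 96.7 - 58.0
CD = 38.7 mm

38.7


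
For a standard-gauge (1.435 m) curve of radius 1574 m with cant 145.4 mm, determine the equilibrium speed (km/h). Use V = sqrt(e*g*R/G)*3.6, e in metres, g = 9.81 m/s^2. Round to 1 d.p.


Convert cant: e = 145.4 mm = 0.1454 m
V_ms = sqrt(0.1454 * 9.81 * 1574 / 1.435)
V_ms = sqrt(1564.53845) = 39.5542 m/s
V = 39.5542 * 3.6 = 142.4 km/h

142.4


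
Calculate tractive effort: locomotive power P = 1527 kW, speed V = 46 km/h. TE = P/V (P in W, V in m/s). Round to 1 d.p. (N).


Convert: P = 1527 kW = 1527000 W
V = 46 / 3.6 = 12.7778 m/s
TE = 1527000 / 12.7778
TE = 119504.3 N

119504.3


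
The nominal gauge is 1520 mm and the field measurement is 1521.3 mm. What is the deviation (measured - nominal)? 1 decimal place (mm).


Deviation = measured - nominal
Deviation = 1521.3 - 1520
Deviation = 1.3 mm

1.3


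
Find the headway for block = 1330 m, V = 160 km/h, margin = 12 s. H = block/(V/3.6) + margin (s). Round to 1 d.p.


V = 160 / 3.6 = 44.4444 m/s
Block traversal time = 1330 / 44.4444 = 29.925 s
Headway = 29.925 + 12
Headway = 41.9 s

41.9


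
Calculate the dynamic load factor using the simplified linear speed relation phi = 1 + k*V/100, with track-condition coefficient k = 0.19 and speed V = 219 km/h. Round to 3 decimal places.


phi = 1 + k * V / 100
phi = 1 + 0.19 * 219 / 100
phi = 1 + 0.4161
phi = 1.416

1.416


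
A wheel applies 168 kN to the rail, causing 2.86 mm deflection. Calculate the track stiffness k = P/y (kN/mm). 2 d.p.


Track stiffness k = P / y
k = 168 / 2.86
k = 58.74 kN/mm

58.74


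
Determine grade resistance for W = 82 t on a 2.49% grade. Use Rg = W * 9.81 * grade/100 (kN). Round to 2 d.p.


Rg = W * 9.81 * grade / 100
Rg = 82 * 9.81 * 2.49 / 100
Rg = 804.42 * 0.0249
Rg = 20.03 kN

20.03


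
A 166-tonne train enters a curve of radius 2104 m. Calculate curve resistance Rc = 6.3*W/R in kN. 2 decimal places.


Rc = 6.3 * W / R
Rc = 6.3 * 166 / 2104
Rc = 1045.8 / 2104
Rc = 0.50 kN

0.50


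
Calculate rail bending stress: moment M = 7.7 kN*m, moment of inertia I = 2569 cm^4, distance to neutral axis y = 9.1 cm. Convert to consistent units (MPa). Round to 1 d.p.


Convert units:
M = 7.7 kN*m = 7700000 N*mm
y = 9.1 cm = 91 mm
I = 2569 cm^4 = 25690000 mm^4
sigma = 7700000 * 91 / 25690000
sigma = 27.3 MPa

27.3


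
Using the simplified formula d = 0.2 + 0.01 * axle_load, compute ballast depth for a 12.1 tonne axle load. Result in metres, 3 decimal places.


d = 0.2 + 0.01 * 12.1
d = 0.2 + 0.121
d = 0.321 m

0.321


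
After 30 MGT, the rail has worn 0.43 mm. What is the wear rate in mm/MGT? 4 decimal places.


Wear rate = total wear / cumulative tonnage
Rate = 0.43 / 30
Rate = 0.0143 mm/MGT

0.0143


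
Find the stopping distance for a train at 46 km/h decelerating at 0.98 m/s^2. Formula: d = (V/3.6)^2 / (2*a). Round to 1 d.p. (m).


Convert speed: V = 46 / 3.6 = 12.7778 m/s
V^2 = 163.2716
d = 163.2716 / (2 * 0.98)
d = 163.2716 / 1.96
d = 83.3 m

83.3


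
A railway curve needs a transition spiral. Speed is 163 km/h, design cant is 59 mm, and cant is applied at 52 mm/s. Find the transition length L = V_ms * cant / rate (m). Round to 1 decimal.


Convert speed: V = 163 / 3.6 = 45.2778 m/s
L = 45.2778 * 59 / 52
L = 2671.3889 / 52
L = 51.4 m

51.4


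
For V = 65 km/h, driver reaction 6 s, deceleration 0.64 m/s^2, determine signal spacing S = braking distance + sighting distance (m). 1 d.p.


V = 65 / 3.6 = 18.0556 m/s
Braking distance = 18.0556^2 / (2*0.64) = 254.6899 m
Sighting distance = 18.0556 * 6 = 108.3333 m
S = 254.6899 + 108.3333 = 363.0 m

363.0


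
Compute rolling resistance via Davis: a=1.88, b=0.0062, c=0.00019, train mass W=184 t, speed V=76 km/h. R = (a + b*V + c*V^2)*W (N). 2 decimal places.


b*V = 0.0062 * 76 = 0.4712
c*V^2 = 0.00019 * 5776 = 1.09744
R_per_t = 1.88 + 0.4712 + 1.09744 = 3.44864 N/t
R_total = 3.44864 * 184 = 634.55 N

634.55


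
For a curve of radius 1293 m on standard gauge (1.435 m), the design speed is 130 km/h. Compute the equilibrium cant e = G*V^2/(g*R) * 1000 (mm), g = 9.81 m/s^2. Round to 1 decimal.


Convert speed: V = 130 / 3.6 = 36.1111 m/s
Apply formula: e = 1.435 * 36.1111^2 / (9.81 * 1293)
e = 1.435 * 1304.0123 / 12684.33
e = 0.147525 m = 147.5 mm

147.5


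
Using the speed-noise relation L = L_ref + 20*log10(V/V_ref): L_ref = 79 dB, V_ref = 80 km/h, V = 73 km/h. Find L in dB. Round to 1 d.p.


V/V_ref = 73 / 80 = 0.9125
log10(0.9125) = -0.039767
20 * -0.039767 = -0.7953
L = 79 + -0.7953 = 78.2 dB

78.2


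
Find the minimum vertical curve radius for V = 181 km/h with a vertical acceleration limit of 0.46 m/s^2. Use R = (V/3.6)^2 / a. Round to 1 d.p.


Convert speed: V = 181 / 3.6 = 50.2778 m/s
V^2 = 2527.8549 m^2/s^2
R_v = 2527.8549 / 0.46
R_v = 5495.3 m

5495.3


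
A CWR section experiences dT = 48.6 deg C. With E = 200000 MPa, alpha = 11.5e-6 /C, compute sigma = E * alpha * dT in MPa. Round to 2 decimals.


sigma = E * alpha * dT
sigma = 200000 * 11.5e-6 * 48.6
sigma = 2.3 * 48.6
sigma = 111.78 MPa

111.78


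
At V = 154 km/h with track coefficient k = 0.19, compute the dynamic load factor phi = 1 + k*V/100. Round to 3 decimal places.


phi = 1 + k * V / 100
phi = 1 + 0.19 * 154 / 100
phi = 1 + 0.2926
phi = 1.293

1.293


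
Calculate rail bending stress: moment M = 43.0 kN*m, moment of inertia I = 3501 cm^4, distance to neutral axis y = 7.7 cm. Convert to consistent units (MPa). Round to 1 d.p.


Convert units:
M = 43.0 kN*m = 43000000 N*mm
y = 7.7 cm = 77 mm
I = 3501 cm^4 = 35010000 mm^4
sigma = 43000000 * 77 / 35010000
sigma = 94.6 MPa

94.6


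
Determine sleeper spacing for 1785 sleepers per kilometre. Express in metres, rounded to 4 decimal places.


Spacing = 1000 m / number of sleepers
Spacing = 1000 / 1785
Spacing = 0.5602 m

0.5602


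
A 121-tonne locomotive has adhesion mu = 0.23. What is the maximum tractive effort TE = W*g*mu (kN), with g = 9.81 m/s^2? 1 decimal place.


TE_max = W * g * mu
TE_max = 121 * 9.81 * 0.23
TE_max = 1187.01 * 0.23
TE_max = 273.0 kN

273.0


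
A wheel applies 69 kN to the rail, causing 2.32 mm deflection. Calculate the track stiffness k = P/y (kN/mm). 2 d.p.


Track stiffness k = P / y
k = 69 / 2.32
k = 29.74 kN/mm

29.74


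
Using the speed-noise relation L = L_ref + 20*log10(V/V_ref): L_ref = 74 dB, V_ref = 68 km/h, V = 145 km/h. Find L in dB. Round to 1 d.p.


V/V_ref = 145 / 68 = 2.132353
log10(2.132353) = 0.328859
20 * 0.328859 = 6.5772
L = 74 + 6.5772 = 80.6 dB

80.6


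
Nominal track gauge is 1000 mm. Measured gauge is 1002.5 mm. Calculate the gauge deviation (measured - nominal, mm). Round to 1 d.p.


Deviation = measured - nominal
Deviation = 1002.5 - 1000
Deviation = 2.5 mm

2.5


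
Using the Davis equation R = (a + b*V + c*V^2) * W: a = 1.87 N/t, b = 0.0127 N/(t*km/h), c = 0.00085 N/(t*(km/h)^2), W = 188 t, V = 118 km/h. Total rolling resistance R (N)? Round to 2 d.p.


b*V = 0.0127 * 118 = 1.4986
c*V^2 = 0.00085 * 13924 = 11.8354
R_per_t = 1.87 + 1.4986 + 11.8354 = 15.204 N/t
R_total = 15.204 * 188 = 2858.35 N

2858.35


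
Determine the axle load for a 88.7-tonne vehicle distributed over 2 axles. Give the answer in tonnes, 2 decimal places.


Load per axle = total weight / number of axles
Load = 88.7 / 2
Load = 44.35 tonnes

44.35


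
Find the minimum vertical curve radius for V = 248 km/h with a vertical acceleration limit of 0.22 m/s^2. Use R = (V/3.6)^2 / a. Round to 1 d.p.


Convert speed: V = 248 / 3.6 = 68.8889 m/s
V^2 = 4745.679 m^2/s^2
R_v = 4745.679 / 0.22
R_v = 21571.3 m

21571.3


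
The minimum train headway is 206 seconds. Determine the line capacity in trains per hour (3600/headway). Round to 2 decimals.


Capacity = 3600 / headway
Capacity = 3600 / 206
Capacity = 17.48 trains/hour

17.48


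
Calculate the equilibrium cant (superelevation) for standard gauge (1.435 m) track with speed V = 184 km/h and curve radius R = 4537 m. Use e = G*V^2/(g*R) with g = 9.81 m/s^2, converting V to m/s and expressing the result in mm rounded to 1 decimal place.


Convert speed: V = 184 / 3.6 = 51.1111 m/s
Apply formula: e = 1.435 * 51.1111^2 / (9.81 * 4537)
e = 1.435 * 2612.3457 / 44507.97
e = 0.084226 m = 84.2 mm

84.2


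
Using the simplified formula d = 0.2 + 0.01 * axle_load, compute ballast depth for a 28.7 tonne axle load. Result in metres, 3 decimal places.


d = 0.2 + 0.01 * 28.7
d = 0.2 + 0.287
d = 0.487 m

0.487


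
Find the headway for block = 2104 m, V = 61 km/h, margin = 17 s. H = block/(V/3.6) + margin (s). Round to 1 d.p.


V = 61 / 3.6 = 16.9444 m/s
Block traversal time = 2104 / 16.9444 = 124.1705 s
Headway = 124.1705 + 17
Headway = 141.2 s

141.2


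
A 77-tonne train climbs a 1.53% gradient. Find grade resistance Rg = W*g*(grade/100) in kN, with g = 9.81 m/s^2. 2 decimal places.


Rg = W * 9.81 * grade / 100
Rg = 77 * 9.81 * 1.53 / 100
Rg = 755.37 * 0.0153
Rg = 11.56 kN

11.56


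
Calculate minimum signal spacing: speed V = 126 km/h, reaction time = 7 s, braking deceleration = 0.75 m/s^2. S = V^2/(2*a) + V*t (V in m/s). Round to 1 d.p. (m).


V = 126 / 3.6 = 35.0 m/s
Braking distance = 35.0^2 / (2*0.75) = 816.6667 m
Sighting distance = 35.0 * 7 = 245.0 m
S = 816.6667 + 245.0 = 1061.7 m

1061.7


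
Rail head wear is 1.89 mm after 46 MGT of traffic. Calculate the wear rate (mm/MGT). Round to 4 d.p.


Wear rate = total wear / cumulative tonnage
Rate = 1.89 / 46
Rate = 0.0411 mm/MGT

0.0411


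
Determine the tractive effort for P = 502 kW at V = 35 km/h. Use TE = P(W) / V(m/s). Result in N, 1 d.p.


Convert: P = 502 kW = 502000 W
V = 35 / 3.6 = 9.7222 m/s
TE = 502000 / 9.7222
TE = 51634.3 N

51634.3


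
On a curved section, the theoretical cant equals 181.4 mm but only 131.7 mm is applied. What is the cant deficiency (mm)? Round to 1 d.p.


Cant deficiency = equilibrium cant - actual cant
CD = 181.4 - 131.7
CD = 49.7 mm

49.7


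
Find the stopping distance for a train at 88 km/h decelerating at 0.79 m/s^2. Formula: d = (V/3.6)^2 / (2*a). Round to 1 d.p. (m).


Convert speed: V = 88 / 3.6 = 24.4444 m/s
V^2 = 597.5309
d = 597.5309 / (2 * 0.79)
d = 597.5309 / 1.58
d = 378.2 m

378.2


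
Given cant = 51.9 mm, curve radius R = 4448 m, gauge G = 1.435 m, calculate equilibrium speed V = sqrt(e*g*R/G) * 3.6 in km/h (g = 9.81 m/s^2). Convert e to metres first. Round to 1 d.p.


Convert cant: e = 51.9 mm = 0.0519 m
V_ms = sqrt(0.0519 * 9.81 * 4448 / 1.435)
V_ms = sqrt(1578.1535) = 39.726 m/s
V = 39.726 * 3.6 = 143.0 km/h

143.0


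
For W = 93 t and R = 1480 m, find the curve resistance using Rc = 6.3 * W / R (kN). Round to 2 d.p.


Rc = 6.3 * W / R
Rc = 6.3 * 93 / 1480
Rc = 585.9 / 1480
Rc = 0.40 kN

0.40


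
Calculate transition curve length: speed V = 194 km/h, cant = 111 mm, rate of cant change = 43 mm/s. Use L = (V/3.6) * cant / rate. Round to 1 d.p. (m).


Convert speed: V = 194 / 3.6 = 53.8889 m/s
L = 53.8889 * 111 / 43
L = 5981.6667 / 43
L = 139.1 m

139.1


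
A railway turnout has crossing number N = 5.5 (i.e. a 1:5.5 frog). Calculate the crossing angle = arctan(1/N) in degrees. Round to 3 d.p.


1/N = 1/5.5 = 0.181818
angle = arctan(0.181818) = 0.179853 rad
angle = 0.179853 * 180/pi = 10.305 degrees

10.305


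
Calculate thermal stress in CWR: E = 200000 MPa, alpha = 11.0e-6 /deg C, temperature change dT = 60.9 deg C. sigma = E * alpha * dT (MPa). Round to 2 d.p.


sigma = E * alpha * dT
sigma = 200000 * 11.0e-6 * 60.9
sigma = 2.2 * 60.9
sigma = 133.98 MPa

133.98


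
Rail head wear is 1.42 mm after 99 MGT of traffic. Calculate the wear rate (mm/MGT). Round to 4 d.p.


Wear rate = total wear / cumulative tonnage
Rate = 1.42 / 99
Rate = 0.0143 mm/MGT

0.0143


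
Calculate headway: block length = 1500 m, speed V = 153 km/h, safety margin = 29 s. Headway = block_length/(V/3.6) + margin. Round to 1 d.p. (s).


V = 153 / 3.6 = 42.5 m/s
Block traversal time = 1500 / 42.5 = 35.2941 s
Headway = 35.2941 + 29
Headway = 64.3 s

64.3


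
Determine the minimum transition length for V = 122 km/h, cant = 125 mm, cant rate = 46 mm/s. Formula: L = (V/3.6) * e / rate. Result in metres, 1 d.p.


Convert speed: V = 122 / 3.6 = 33.8889 m/s
L = 33.8889 * 125 / 46
L = 4236.1111 / 46
L = 92.1 m

92.1


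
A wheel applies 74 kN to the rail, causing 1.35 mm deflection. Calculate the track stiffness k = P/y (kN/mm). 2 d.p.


Track stiffness k = P / y
k = 74 / 1.35
k = 54.81 kN/mm

54.81


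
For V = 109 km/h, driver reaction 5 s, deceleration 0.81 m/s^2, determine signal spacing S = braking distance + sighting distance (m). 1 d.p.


V = 109 / 3.6 = 30.2778 m/s
Braking distance = 30.2778^2 / (2*0.81) = 565.8913 m
Sighting distance = 30.2778 * 5 = 151.3889 m
S = 565.8913 + 151.3889 = 717.3 m

717.3


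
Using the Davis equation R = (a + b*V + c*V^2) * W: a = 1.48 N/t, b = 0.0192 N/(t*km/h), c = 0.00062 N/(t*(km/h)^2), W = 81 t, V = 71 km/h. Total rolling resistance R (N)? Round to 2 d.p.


b*V = 0.0192 * 71 = 1.3632
c*V^2 = 0.00062 * 5041 = 3.12542
R_per_t = 1.48 + 1.3632 + 3.12542 = 5.96862 N/t
R_total = 5.96862 * 81 = 483.46 N

483.46


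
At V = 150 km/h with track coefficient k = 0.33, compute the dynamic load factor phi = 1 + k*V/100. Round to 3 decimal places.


phi = 1 + k * V / 100
phi = 1 + 0.33 * 150 / 100
phi = 1 + 0.495
phi = 1.495

1.495


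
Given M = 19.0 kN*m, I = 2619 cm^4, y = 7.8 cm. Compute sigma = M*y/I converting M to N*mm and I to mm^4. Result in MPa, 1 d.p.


Convert units:
M = 19.0 kN*m = 19000000 N*mm
y = 7.8 cm = 78 mm
I = 2619 cm^4 = 26190000 mm^4
sigma = 19000000 * 78 / 26190000
sigma = 56.6 MPa

56.6


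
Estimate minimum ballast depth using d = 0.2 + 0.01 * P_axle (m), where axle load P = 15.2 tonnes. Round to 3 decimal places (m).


d = 0.2 + 0.01 * 15.2
d = 0.2 + 0.152
d = 0.352 m

0.352


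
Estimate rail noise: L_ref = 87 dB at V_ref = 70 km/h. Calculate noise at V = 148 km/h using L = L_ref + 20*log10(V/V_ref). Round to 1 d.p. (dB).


V/V_ref = 148 / 70 = 2.114286
log10(2.114286) = 0.325164
20 * 0.325164 = 6.5033
L = 87 + 6.5033 = 93.5 dB

93.5
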